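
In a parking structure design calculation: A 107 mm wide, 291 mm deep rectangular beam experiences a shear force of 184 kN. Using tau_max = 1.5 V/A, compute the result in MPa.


A = b * h = 107 * 291 = 31137 mm^2
V = 184 kN = 184000.0 N
tau_max = 1.5 * V / A = 1.5 * 184000.0 / 31137
= 8.8641 MPa

8.8641 MPa


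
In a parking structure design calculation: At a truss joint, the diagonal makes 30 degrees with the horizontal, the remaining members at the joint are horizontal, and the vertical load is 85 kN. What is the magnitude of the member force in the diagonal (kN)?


At the joint, only the diagonal has a vertical component, so vertical equilibrium gives:
F * sin(30) = 85
F = 85 / sin(30)
= 85 / 0.5
= 170.0 kN

170.0 kN


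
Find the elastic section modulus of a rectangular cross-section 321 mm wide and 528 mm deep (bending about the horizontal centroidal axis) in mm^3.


S = b * h^2 / 6
= 321 * 528^2 / 6
= 321 * 278784 / 6
= 14914944.0 mm^3

14914944.0 mm^3


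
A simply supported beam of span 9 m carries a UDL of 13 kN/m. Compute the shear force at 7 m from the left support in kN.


R_A = w * L / 2 = 13 * 9 / 2 = 58.5 kN
V(x) = R_A - w * x = 58.5 - 13 * 7
= -32.5 kN

-32.5 kN


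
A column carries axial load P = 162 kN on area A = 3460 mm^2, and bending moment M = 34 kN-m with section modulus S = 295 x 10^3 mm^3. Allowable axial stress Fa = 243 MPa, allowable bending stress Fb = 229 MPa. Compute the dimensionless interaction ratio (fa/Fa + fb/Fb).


f_a = P / A = 162000.0 / 3460 = 46.8208 MPa
f_b = M / S = 34000000.0 / 295000.0 = 115.2542 MPa
Ratio = f_a / Fa + f_b / Fb
= 46.8208 / 243 + 115.2542 / 229
= 0.696 (dimensionless)

0.696 (dimensionless)


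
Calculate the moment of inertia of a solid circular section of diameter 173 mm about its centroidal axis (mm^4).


r = d / 2 = 173 / 2 = 86.5 mm
I = pi * r^4 / 4 = pi * 86.5^4 / 4
= 43969781.88 mm^4

43969781.88 mm^4


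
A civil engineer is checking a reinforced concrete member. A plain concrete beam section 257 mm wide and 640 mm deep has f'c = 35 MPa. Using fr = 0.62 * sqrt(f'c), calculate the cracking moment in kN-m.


fr = 0.62 * sqrt(35) = 0.62 * 5.9161 = 3.668 MPa
I = 257 * 640^3 / 12 = 5614250666.67 mm^4
y_t = 320.0 mm
M_cr = fr * I / y_t = 3.668 * 5614250666.67 / 320.0 N-mm
= 64.3528 kN-m

64.3528 kN-m


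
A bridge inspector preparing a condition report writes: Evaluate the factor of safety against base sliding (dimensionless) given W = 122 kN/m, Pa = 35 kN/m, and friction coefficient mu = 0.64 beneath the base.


Resisting force = mu * W = 0.64 * 122 = 78.08 kN/m
FOS = Resisting / Driving = 78.08 / 35
= 2.2309 (dimensionless)

2.2309 (dimensionless)


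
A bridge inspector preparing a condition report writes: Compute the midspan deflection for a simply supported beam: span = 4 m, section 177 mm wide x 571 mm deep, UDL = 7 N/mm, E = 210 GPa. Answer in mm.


I = 177 * 571^3 / 12 = 2745998812.25 mm^4
L = 4000.0 mm, w = 7 N/mm, E = 210000.0 MPa
delta = 5 * w * L^4 / (384 * E * I)
= 5 * 7 * 4000.0^4 / (384 * 210000.0 * 2745998812.25)
= 0.0405 mm

0.0405 mm


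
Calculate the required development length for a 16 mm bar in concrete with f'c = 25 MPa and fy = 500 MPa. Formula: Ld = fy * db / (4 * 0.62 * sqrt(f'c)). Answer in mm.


Ld = (fy * db) / (4 * 0.62 * sqrt(f'c))
= (500 * 16) / (4 * 0.62 * sqrt(25))
= 8000 / 12.4
= 645.16 mm

645.16 mm


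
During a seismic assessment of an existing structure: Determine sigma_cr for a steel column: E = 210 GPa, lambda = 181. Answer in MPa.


sigma_cr = pi^2 * E / lambda^2
= 9.8696 * 210000.0 / 181^2
= 9.8696 * 210000.0 / 32761
= 63.2648 MPa

63.2648 MPa


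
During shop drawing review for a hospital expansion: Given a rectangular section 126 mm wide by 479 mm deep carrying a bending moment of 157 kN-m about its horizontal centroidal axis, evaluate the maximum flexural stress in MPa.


I = b * h^3 / 12 = 126 * 479^3 / 12 = 1153973509.5 mm^4
y = h / 2 = 479 / 2 = 239.5 mm
M = 157 kN-m = 157000000.0 N-mm
sigma = M * y / I = 157000000.0 * 239.5 / 1153973509.5
= 32.58 MPa

32.58 MPa


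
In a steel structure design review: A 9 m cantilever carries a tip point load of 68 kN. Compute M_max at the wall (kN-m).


For a cantilever with a point load at the free end:
M_max = P * L = 68 * 9 = 612 kN-m

612 kN-m


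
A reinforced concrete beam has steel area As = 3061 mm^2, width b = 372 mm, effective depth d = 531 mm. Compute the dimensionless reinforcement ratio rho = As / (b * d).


rho = As / (b * d)
= 3061 / (372 * 531)
= 3061 / 197532
= 0.015496 (dimensionless)

0.015496 (dimensionless)


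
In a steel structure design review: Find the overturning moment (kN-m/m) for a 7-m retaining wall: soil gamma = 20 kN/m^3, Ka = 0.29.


Pa = 0.5 * Ka * gamma * H^2
= 0.5 * 0.29 * 20 * 7^2
= 142.1 kN/m
Arm = H / 3 = 7 / 3 = 2.3333 m
Mo = Pa * arm = Pa * H / 3 = 142.1 * 7 / 3 = 331.5667 kN-m/m

331.5667 kN-m/m


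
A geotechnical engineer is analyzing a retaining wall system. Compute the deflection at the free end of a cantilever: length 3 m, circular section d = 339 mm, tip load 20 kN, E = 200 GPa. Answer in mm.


I = pi * d^4 / 64 = pi * 339^4 / 64 = 648289058.0 mm^4
L = 3000.0 mm, P = 20000.0 N, E = 200000.0 MPa
delta = P * L^3 / (3 * E * I)
= 20000.0 * 3000.0^3 / (3 * 200000.0 * 648289058.0)
= 1.3883 mm

1.3883 mm


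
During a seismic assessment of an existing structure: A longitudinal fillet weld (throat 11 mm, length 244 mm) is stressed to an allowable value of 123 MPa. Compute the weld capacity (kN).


Strength = throat * length * allowable stress
= 11 * 244 * 123 N
= 330132 N
= 330.13 kN

330.13 kN


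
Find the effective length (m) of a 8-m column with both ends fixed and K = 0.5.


L_eff = K * L
= 0.5 * 8
= 4.0 m

4.0 m


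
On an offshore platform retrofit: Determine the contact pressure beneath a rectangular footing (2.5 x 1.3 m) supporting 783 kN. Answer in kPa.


A = 2.5 * 1.3 = 3.25 m^2
q = P / A = 783 / 3.25
= 240.9231 kPa

240.9231 kPa


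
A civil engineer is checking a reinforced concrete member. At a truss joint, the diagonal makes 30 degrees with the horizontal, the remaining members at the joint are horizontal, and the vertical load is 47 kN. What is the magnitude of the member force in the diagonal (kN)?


At the joint, only the diagonal has a vertical component, so vertical equilibrium gives:
F * sin(30) = 47
F = 47 / sin(30)
= 47 / 0.5
= 94.0 kN

94.0 kN


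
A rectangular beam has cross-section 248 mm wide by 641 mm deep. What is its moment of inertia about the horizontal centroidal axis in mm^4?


I = b * h^3 / 12
= 248 * 641^3 / 12
= 248 * 263374721 / 12
= 5443077567.33 mm^4

5443077567.33 mm^4


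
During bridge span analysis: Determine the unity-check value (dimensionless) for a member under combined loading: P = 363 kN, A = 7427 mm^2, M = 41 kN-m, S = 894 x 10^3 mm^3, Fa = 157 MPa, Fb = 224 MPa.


f_a = P / A = 363000.0 / 7427 = 48.8757 MPa
f_b = M / S = 41000000.0 / 894000.0 = 45.8613 MPa
Ratio = f_a / Fa + f_b / Fb
= 48.8757 / 157 + 45.8613 / 224
= 0.516 (dimensionless)

0.516 (dimensionless)


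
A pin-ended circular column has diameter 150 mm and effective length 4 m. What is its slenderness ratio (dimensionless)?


Radius of gyration r = d / 4 = 150 / 4 = 37.5 mm
L_eff = 4000.0 mm
Slenderness ratio = L / r = 4000.0 / 37.5 = 106.67 (dimensionless)

106.67 (dimensionless)


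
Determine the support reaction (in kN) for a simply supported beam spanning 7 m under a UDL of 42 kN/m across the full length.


Total load = w * L = 42 * 7 = 294 kN
By symmetry, each reaction R = total / 2 = 294 / 2 = 147.0 kN

147.0 kN


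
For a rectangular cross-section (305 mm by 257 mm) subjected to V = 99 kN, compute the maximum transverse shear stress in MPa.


A = b * h = 305 * 257 = 78385 mm^2
V = 99 kN = 99000.0 N
tau_max = 1.5 * V / A = 1.5 * 99000.0 / 78385
= 1.8945 MPa

1.8945 MPa


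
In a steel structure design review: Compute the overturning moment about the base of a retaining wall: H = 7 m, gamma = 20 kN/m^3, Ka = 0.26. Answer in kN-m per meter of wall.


Pa = 0.5 * Ka * gamma * H^2
= 0.5 * 0.26 * 20 * 7^2
= 127.4 kN/m
Arm = H / 3 = 7 / 3 = 2.3333 m
Mo = Pa * arm = Pa * H / 3 = 127.4 * 7 / 3 = 297.2667 kN-m/m

297.2667 kN-m/m


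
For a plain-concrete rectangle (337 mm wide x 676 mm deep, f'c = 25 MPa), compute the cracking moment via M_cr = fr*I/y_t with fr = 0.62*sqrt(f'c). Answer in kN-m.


fr = 0.62 * sqrt(25) = 0.62 * 5.0 = 3.1 MPa
I = 337 * 676^3 / 12 = 8675384709.33 mm^4
y_t = 338.0 mm
M_cr = fr * I / y_t = 3.1 * 8675384709.33 / 338.0 N-mm
= 79.5671 kN-m

79.5671 kN-m


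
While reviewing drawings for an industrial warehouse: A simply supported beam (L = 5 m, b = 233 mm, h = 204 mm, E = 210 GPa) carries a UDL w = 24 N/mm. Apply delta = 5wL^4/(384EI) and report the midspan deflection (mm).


I = 233 * 204^3 / 12 = 164840976.0 mm^4
L = 5000.0 mm, w = 24 N/mm, E = 210000.0 MPa
delta = 5 * w * L^4 / (384 * E * I)
= 5 * 24 * 5000.0^4 / (384 * 210000.0 * 164840976.0)
= 5.6422 mm

5.6422 mm


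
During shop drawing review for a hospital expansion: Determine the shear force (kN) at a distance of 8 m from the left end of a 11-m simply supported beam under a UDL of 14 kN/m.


R_A = w * L / 2 = 14 * 11 / 2 = 77.0 kN
V(x) = R_A - w * x = 77.0 - 14 * 8
= -35.0 kN

-35.0 kN


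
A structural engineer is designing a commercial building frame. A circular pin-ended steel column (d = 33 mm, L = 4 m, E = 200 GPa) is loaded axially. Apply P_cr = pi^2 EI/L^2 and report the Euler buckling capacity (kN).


I = pi * d^4 / 64 = 58213.76 mm^4
L = 4000.0 mm
P_cr = pi^2 * E * I / L^2
= 9.8696 * 200000.0 * 58213.76 / 4000.0^2
= 7181.83 N = 7.1818 kN

7.1818 kN


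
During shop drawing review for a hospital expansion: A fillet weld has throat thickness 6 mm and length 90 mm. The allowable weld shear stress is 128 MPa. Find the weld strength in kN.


Strength = throat * length * allowable stress
= 6 * 90 * 128 N
= 69120 N
= 69.12 kN

69.12 kN


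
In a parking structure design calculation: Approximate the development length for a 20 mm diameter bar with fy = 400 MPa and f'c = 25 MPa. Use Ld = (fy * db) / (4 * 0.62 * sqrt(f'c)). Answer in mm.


Ld = (fy * db) / (4 * 0.62 * sqrt(f'c))
= (400 * 20) / (4 * 0.62 * sqrt(25))
= 8000 / 12.4
= 645.16 mm

645.16 mm


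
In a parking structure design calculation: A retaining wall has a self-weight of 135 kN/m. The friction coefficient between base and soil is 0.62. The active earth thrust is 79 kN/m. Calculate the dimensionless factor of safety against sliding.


Resisting force = mu * W = 0.62 * 135 = 83.7 kN/m
FOS = Resisting / Driving = 83.7 / 79
= 1.0595 (dimensionless)

1.0595 (dimensionless)


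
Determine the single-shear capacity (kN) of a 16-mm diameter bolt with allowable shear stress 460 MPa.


A = pi * d^2 / 4 = pi * 16^2 / 4 = 201.0619 mm^2
V = f_v * A / 1000 = 460 * 201.0619 / 1000
= 92.4885 kN

92.4885 kN


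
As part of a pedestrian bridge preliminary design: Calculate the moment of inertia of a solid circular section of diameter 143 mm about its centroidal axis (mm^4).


r = d / 2 = 143 / 2 = 71.5 mm
I = pi * r^4 / 4 = pi * 71.5^4 / 4
= 20526459.59 mm^4

20526459.59 mm^4


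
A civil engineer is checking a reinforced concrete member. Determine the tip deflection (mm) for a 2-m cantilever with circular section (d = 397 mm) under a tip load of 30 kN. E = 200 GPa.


I = pi * d^4 / 64 = pi * 397^4 / 64 = 1219359948.0 mm^4
L = 2000.0 mm, P = 30000.0 N, E = 200000.0 MPa
delta = P * L^3 / (3 * E * I)
= 30000.0 * 2000.0^3 / (3 * 200000.0 * 1219359948.0)
= 0.328 mm

0.328 mm


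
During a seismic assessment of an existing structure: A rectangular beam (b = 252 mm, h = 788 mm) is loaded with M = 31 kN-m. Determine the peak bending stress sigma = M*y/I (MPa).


I = b * h^3 / 12 = 252 * 788^3 / 12 = 10275381312.0 mm^4
y = h / 2 = 788 / 2 = 394.0 mm
M = 31 kN-m = 31000000.0 N-mm
sigma = M * y / I = 31000000.0 * 394.0 / 10275381312.0
= 1.19 MPa

1.19 MPa


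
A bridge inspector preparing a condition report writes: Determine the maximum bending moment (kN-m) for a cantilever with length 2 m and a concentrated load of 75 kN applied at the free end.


For a cantilever with a point load at the free end:
M_max = P * L = 75 * 2 = 150 kN-m

150 kN-m


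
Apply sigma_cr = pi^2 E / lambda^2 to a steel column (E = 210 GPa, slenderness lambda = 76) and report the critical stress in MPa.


sigma_cr = pi^2 * E / lambda^2
= 9.8696 * 210000.0 / 76^2
= 9.8696 * 210000.0 / 5776
= 358.8326 MPa

358.8326 MPa


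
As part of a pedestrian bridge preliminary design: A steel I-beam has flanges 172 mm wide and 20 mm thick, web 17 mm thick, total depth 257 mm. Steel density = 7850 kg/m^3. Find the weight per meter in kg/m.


A_flanges = 2 * 172 * 20 = 6880 mm^2
A_web = (257 - 2 * 20) * 17 = 3689 mm^2
A_total = 6880 + 3689 = 10569 mm^2 = 0.010569 m^2
Weight = rho * A = 7850 * 0.010569 = 82.9667 kg/m

82.9667 kg/m


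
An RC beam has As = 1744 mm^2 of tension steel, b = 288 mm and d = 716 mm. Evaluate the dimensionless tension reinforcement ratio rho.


rho = As / (b * d)
= 1744 / (288 * 716)
= 1744 / 206208
= 0.008457 (dimensionless)

0.008457 (dimensionless)


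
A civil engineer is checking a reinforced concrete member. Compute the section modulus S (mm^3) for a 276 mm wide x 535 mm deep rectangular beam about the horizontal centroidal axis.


S = b * h^2 / 6
= 276 * 535^2 / 6
= 276 * 286225 / 6
= 13166350.0 mm^3

13166350.0 mm^3


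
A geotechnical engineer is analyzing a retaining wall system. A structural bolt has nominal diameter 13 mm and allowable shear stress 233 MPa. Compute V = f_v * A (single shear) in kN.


A = pi * d^2 / 4 = pi * 13^2 / 4 = 132.7323 mm^2
V = f_v * A / 1000 = 233 * 132.7323 / 1000
= 30.9266 kN

30.9266 kN


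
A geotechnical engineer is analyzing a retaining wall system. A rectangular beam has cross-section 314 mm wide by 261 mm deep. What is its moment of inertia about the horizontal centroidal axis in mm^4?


I = b * h^3 / 12
= 314 * 261^3 / 12
= 314 * 17779581 / 12
= 465232369.5 mm^4

465232369.5 mm^4


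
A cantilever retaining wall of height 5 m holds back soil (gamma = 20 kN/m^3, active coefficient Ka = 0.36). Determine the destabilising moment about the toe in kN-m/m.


Pa = 0.5 * Ka * gamma * H^2
= 0.5 * 0.36 * 20 * 5^2
= 90.0 kN/m
Arm = H / 3 = 5 / 3 = 1.6667 m
Mo = Pa * arm = Pa * H / 3 = 90.0 * 5 / 3 = 150.0 kN-m/m

150.0 kN-m/m


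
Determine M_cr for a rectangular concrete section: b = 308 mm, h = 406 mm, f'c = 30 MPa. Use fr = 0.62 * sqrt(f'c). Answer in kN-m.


fr = 0.62 * sqrt(30) = 0.62 * 5.4772 = 3.3959 MPa
I = 308 * 406^3 / 12 = 1717701010.67 mm^4
y_t = 203.0 mm
M_cr = fr * I / y_t = 3.3959 * 1717701010.67 / 203.0 N-mm
= 28.7345 kN-m

28.7345 kN-m


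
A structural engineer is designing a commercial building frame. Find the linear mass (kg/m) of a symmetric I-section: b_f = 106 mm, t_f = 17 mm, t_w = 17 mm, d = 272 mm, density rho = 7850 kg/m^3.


A_flanges = 2 * 106 * 17 = 3604 mm^2
A_web = (272 - 2 * 17) * 17 = 4046 mm^2
A_total = 3604 + 4046 = 7650 mm^2 = 0.007650 m^2
Weight = rho * A = 7850 * 0.007650 = 60.0525 kg/m

60.0525 kg/m


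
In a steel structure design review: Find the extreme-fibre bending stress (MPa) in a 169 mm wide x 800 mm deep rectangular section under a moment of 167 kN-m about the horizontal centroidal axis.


I = b * h^3 / 12 = 169 * 800^3 / 12 = 7210666666.67 mm^4
y = h / 2 = 800 / 2 = 400.0 mm
M = 167 kN-m = 167000000.0 N-mm
sigma = M * y / I = 167000000.0 * 400.0 / 7210666666.67
= 9.26 MPa

9.26 MPa


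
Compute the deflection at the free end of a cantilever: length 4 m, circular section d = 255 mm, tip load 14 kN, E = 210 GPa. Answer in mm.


I = pi * d^4 / 64 = pi * 255^4 / 64 = 207553767.2 mm^4
L = 4000.0 mm, P = 14000.0 N, E = 210000.0 MPa
delta = P * L^3 / (3 * E * I)
= 14000.0 * 4000.0^3 / (3 * 210000.0 * 207553767.2)
= 6.8523 mm

6.8523 mm


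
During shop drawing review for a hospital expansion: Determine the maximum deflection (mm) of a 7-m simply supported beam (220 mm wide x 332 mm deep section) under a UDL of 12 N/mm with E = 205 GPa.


I = 220 * 332^3 / 12 = 670896746.67 mm^4
L = 7000.0 mm, w = 12 N/mm, E = 205000.0 MPa
delta = 5 * w * L^4 / (384 * E * I)
= 5 * 12 * 7000.0^4 / (384 * 205000.0 * 670896746.67)
= 2.7277 mm

2.7277 mm


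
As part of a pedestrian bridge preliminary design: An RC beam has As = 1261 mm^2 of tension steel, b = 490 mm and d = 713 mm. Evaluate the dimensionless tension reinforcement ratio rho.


rho = As / (b * d)
= 1261 / (490 * 713)
= 1261 / 349370
= 0.003609 (dimensionless)

0.003609 (dimensionless)


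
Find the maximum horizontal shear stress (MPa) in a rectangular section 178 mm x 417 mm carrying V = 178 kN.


A = b * h = 178 * 417 = 74226 mm^2
V = 178 kN = 178000.0 N
tau_max = 1.5 * V / A = 1.5 * 178000.0 / 74226
= 3.5971 MPa

3.5971 MPa


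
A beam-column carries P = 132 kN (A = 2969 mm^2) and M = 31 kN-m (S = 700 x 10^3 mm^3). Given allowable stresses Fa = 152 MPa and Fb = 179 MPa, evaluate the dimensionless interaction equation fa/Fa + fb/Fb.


f_a = P / A = 132000.0 / 2969 = 44.4594 MPa
f_b = M / S = 31000000.0 / 700000.0 = 44.2857 MPa
Ratio = f_a / Fa + f_b / Fb
= 44.4594 / 152 + 44.2857 / 179
= 0.5399 (dimensionless)

0.5399 (dimensionless)


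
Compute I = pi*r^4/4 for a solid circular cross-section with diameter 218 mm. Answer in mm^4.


r = d / 2 = 218 / 2 = 109.0 mm
I = pi * r^4 / 4 = pi * 109.0^4 / 4
= 110865360.4 mm^4

110865360.4 mm^4


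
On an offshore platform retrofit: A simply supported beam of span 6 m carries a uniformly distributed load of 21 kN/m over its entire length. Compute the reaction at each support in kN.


Total load = w * L = 21 * 6 = 126 kN
By symmetry, each reaction R = total / 2 = 126 / 2 = 63.0 kN

63.0 kN


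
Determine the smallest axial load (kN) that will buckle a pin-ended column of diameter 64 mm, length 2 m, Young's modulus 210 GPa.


I = pi * d^4 / 64 = 823549.66 mm^4
L = 2000.0 mm
P_cr = pi^2 * E * I / L^2
= 9.8696 * 210000.0 * 823549.66 / 2000.0^2
= 426725.74 N = 426.7257 kN

426.7257 kN


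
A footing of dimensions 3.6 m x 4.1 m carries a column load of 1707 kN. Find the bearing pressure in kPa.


A = 3.6 * 4.1 = 14.76 m^2
q = P / A = 1707 / 14.76
= 115.6504 kPa

115.6504 kPa


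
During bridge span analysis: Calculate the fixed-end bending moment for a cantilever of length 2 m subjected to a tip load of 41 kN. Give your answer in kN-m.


For a cantilever with a point load at the free end:
M_max = P * L = 41 * 2 = 82 kN-m

82 kN-m


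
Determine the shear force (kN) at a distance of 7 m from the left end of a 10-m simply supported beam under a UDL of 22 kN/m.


R_A = w * L / 2 = 22 * 10 / 2 = 110.0 kN
V(x) = R_A - w * x = 110.0 - 22 * 7
= -44.0 kN

-44.0 kN


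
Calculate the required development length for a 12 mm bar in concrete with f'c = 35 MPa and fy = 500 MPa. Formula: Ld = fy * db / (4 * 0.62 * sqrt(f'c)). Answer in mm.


Ld = (fy * db) / (4 * 0.62 * sqrt(f'c))
= (500 * 12) / (4 * 0.62 * sqrt(35))
= 6000 / 14.6719
= 408.95 mm

408.95 mm


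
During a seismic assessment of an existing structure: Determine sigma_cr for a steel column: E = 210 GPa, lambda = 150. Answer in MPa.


sigma_cr = pi^2 * E / lambda^2
= 9.8696 * 210000.0 / 150^2
= 9.8696 * 210000.0 / 22500
= 92.1163 MPa

92.1163 MPa


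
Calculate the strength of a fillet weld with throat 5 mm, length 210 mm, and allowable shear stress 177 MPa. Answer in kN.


Strength = throat * length * allowable stress
= 5 * 210 * 177 N
= 185850 N
= 185.85 kN

185.85 kN


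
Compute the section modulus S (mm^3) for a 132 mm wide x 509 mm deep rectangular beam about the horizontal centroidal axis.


S = b * h^2 / 6
= 132 * 509^2 / 6
= 132 * 259081 / 6
= 5699782.0 mm^3

5699782.0 mm^3


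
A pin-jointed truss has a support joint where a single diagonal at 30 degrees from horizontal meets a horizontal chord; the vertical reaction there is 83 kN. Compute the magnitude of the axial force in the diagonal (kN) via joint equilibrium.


At the joint, only the diagonal has a vertical component, so vertical equilibrium gives:
F * sin(30) = 83
F = 83 / sin(30)
= 83 / 0.5
= 166.0 kN

166.0 kN


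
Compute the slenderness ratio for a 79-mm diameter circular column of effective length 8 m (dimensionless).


Radius of gyration r = d / 4 = 79 / 4 = 19.75 mm
L_eff = 8000.0 mm
Slenderness ratio = L / r = 8000.0 / 19.75 = 405.06 (dimensionless)

405.06 (dimensionless)


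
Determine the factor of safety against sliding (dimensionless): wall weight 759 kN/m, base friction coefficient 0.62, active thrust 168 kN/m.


Resisting force = mu * W = 0.62 * 759 = 470.58 kN/m
FOS = Resisting / Driving = 470.58 / 168
= 2.8011 (dimensionless)

2.8011 (dimensionless)


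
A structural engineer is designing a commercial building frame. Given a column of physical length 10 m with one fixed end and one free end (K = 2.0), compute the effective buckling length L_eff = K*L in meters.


L_eff = K * L
= 2.0 * 10
= 20.0 m

20.0 m


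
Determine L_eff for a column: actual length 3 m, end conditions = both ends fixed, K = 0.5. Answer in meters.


L_eff = K * L
= 0.5 * 3
= 1.5 m

1.5 m


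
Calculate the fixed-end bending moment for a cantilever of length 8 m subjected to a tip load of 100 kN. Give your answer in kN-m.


For a cantilever with a point load at the free end:
M_max = P * L = 100 * 8 = 800 kN-m

800 kN-m


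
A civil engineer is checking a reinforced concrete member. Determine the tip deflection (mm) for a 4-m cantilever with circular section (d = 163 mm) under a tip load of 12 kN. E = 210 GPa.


I = pi * d^4 / 64 = pi * 163^4 / 64 = 34651362.54 mm^4
L = 4000.0 mm, P = 12000.0 N, E = 210000.0 MPa
delta = P * L^3 / (3 * E * I)
= 12000.0 * 4000.0^3 / (3 * 210000.0 * 34651362.54)
= 35.1804 mm

35.1804 mm


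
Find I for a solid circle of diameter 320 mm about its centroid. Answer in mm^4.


r = d / 2 = 320 / 2 = 160.0 mm
I = pi * r^4 / 4 = pi * 160.0^4 / 4
= 514718540.36 mm^4

514718540.36 mm^4


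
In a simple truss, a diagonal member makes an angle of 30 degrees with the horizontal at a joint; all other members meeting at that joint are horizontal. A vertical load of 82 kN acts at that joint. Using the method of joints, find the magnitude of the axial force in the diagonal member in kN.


At the joint, only the diagonal has a vertical component, so vertical equilibrium gives:
F * sin(30) = 82
F = 82 / sin(30)
= 82 / 0.5
= 164.0 kN

164.0 kN


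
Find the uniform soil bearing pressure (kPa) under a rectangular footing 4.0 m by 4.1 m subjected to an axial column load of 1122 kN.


A = 4.0 * 4.1 = 16.4 m^2
q = P / A = 1122 / 16.4
= 68.4146 kPa

68.4146 kPa


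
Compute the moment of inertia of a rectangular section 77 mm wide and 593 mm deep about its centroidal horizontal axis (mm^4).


I = b * h^3 / 12
= 77 * 593^3 / 12
= 77 * 208527857 / 12
= 1338053749.08 mm^4

1338053749.08 mm^4


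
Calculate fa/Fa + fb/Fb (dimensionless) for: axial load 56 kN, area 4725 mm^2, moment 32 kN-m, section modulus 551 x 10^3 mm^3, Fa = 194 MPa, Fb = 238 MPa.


f_a = P / A = 56000.0 / 4725 = 11.8519 MPa
f_b = M / S = 32000000.0 / 551000.0 = 58.0762 MPa
Ratio = f_a / Fa + f_b / Fb
= 11.8519 / 194 + 58.0762 / 238
= 0.3051 (dimensionless)

0.3051 (dimensionless)


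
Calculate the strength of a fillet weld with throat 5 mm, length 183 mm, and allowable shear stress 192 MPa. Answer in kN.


Strength = throat * length * allowable stress
= 5 * 183 * 192 N
= 175680 N
= 175.68 kN

175.68 kN


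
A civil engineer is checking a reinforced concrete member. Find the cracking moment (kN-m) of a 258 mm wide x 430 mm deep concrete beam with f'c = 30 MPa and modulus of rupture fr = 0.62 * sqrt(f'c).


fr = 0.62 * sqrt(30) = 0.62 * 5.4772 = 3.3959 MPa
I = 258 * 430^3 / 12 = 1709400500.0 mm^4
y_t = 215.0 mm
M_cr = fr * I / y_t = 3.3959 * 1709400500.0 / 215.0 N-mm
= 26.9996 kN-m

26.9996 kN-m


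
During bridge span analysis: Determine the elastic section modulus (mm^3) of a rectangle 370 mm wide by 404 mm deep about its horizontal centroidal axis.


S = b * h^2 / 6
= 370 * 404^2 / 6
= 370 * 163216 / 6
= 10064986.67 mm^3

10064986.67 mm^3


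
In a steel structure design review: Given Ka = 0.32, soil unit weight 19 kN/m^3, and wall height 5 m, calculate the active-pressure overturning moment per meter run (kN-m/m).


Pa = 0.5 * Ka * gamma * H^2
= 0.5 * 0.32 * 19 * 5^2
= 76.0 kN/m
Arm = H / 3 = 5 / 3 = 1.6667 m
Mo = Pa * arm = Pa * H / 3 = 76.0 * 5 / 3 = 126.6667 kN-m/m

126.6667 kN-m/m


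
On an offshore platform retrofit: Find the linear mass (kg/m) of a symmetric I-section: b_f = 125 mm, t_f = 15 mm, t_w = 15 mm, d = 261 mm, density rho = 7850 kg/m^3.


A_flanges = 2 * 125 * 15 = 3750 mm^2
A_web = (261 - 2 * 15) * 15 = 3465 mm^2
A_total = 3750 + 3465 = 7215 mm^2 = 0.007215 m^2
Weight = rho * A = 7850 * 0.007215 = 56.6377 kg/m

56.6377 kg/m


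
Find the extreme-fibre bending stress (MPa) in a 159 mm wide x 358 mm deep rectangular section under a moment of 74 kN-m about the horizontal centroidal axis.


I = b * h^3 / 12 = 159 * 358^3 / 12 = 607945934.0 mm^4
y = h / 2 = 358 / 2 = 179.0 mm
M = 74 kN-m = 74000000.0 N-mm
sigma = M * y / I = 74000000.0 * 179.0 / 607945934.0
= 21.79 MPa

21.79 MPa


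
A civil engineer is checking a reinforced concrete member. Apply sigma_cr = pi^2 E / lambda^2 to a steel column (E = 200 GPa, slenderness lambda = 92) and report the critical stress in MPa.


sigma_cr = pi^2 * E / lambda^2
= 9.8696 * 200000.0 / 92^2
= 9.8696 * 200000.0 / 8464
= 233.2137 MPa

233.2137 MPa


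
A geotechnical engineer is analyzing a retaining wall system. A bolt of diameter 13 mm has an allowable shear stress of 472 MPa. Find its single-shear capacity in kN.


A = pi * d^2 / 4 = pi * 13^2 / 4 = 132.7323 mm^2
V = f_v * A / 1000 = 472 * 132.7323 / 1000
= 62.6496 kN

62.6496 kN


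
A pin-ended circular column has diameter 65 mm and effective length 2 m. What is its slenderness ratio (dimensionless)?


Radius of gyration r = d / 4 = 65 / 4 = 16.25 mm
L_eff = 2000.0 mm
Slenderness ratio = L / r = 2000.0 / 16.25 = 123.08 (dimensionless)

123.08 (dimensionless)


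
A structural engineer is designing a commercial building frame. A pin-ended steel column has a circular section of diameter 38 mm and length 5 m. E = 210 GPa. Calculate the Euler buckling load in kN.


I = pi * d^4 / 64 = 102353.87 mm^4
L = 5000.0 mm
P_cr = pi^2 * E * I / L^2
= 9.8696 * 210000.0 * 102353.87 / 5000.0^2
= 8485.61 N = 8.4856 kN

8.4856 kN


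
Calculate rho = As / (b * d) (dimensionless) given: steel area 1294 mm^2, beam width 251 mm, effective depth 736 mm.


rho = As / (b * d)
= 1294 / (251 * 736)
= 1294 / 184736
= 0.007005 (dimensionless)

0.007005 (dimensionless)


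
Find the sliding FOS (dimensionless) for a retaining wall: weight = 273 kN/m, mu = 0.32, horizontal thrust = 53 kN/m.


Resisting force = mu * W = 0.32 * 273 = 87.36 kN/m
FOS = Resisting / Driving = 87.36 / 53
= 1.6483 (dimensionless)

1.6483 (dimensionless)


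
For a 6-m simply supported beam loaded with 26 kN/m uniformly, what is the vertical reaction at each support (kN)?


Total load = w * L = 26 * 6 = 156 kN
By symmetry, each reaction R = total / 2 = 156 / 2 = 78.0 kN

78.0 kN


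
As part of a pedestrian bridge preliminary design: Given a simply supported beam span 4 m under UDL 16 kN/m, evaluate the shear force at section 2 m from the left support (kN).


R_A = w * L / 2 = 16 * 4 / 2 = 32.0 kN
V(x) = R_A - w * x = 32.0 - 16 * 2
= 0.0 kN

0.0 kN


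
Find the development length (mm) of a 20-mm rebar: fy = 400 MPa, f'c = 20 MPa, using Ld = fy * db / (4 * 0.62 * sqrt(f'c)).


Ld = (fy * db) / (4 * 0.62 * sqrt(f'c))
= (400 * 20) / (4 * 0.62 * sqrt(20))
= 8000 / 11.0909
= 721.31 mm

721.31 mm


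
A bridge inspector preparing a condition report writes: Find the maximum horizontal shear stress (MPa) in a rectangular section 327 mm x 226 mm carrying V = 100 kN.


A = b * h = 327 * 226 = 73902 mm^2
V = 100 kN = 100000.0 N
tau_max = 1.5 * V / A = 1.5 * 100000.0 / 73902
= 2.0297 MPa

2.0297 MPa


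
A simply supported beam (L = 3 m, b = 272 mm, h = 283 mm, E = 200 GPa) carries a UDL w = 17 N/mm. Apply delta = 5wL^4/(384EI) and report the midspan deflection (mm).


I = 272 * 283^3 / 12 = 513744238.67 mm^4
L = 3000.0 mm, w = 17 N/mm, E = 200000.0 MPa
delta = 5 * w * L^4 / (384 * E * I)
= 5 * 17 * 3000.0^4 / (384 * 200000.0 * 513744238.67)
= 0.1745 mm

0.1745 mm


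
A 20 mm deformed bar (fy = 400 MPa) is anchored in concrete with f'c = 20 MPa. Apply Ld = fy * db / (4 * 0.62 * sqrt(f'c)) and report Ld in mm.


Ld = (fy * db) / (4 * 0.62 * sqrt(f'c))
= (400 * 20) / (4 * 0.62 * sqrt(20))
= 8000 / 11.0909
= 721.31 mm

721.31 mm


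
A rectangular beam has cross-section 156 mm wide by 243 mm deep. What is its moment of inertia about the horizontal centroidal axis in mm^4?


I = b * h^3 / 12
= 156 * 243^3 / 12
= 156 * 14348907 / 12
= 186535791.0 mm^4

186535791.0 mm^4


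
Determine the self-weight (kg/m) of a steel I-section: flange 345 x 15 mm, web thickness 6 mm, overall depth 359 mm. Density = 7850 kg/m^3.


A_flanges = 2 * 345 * 15 = 10350 mm^2
A_web = (359 - 2 * 15) * 6 = 1974 mm^2
A_total = 10350 + 1974 = 12324 mm^2 = 0.012324 m^2
Weight = rho * A = 7850 * 0.012324 = 96.7434 kg/m

96.7434 kg/m


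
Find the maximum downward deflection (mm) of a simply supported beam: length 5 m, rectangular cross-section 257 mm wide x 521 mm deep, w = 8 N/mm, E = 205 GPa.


I = 257 * 521^3 / 12 = 3028761298.08 mm^4
L = 5000.0 mm, w = 8 N/mm, E = 205000.0 MPa
delta = 5 * w * L^4 / (384 * E * I)
= 5 * 8 * 5000.0^4 / (384 * 205000.0 * 3028761298.08)
= 0.1049 mm

0.1049 mm


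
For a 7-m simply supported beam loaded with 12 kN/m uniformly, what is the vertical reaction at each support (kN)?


Total load = w * L = 12 * 7 = 84 kN
By symmetry, each reaction R = total / 2 = 84 / 2 = 42.0 kN

42.0 kN


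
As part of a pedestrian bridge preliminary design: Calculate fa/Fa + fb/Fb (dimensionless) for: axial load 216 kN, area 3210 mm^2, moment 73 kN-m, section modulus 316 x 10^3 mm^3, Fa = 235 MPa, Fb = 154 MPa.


f_a = P / A = 216000.0 / 3210 = 67.2897 MPa
f_b = M / S = 73000000.0 / 316000.0 = 231.0127 MPa
Ratio = f_a / Fa + f_b / Fb
= 67.2897 / 235 + 231.0127 / 154
= 1.7864 (dimensionless)

1.7864 (dimensionless)


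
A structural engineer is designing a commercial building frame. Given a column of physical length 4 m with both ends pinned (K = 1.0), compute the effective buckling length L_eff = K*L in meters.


L_eff = K * L
= 1.0 * 4
= 4.0 m

4.0 m


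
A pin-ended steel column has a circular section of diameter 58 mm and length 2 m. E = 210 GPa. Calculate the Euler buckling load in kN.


I = pi * d^4 / 64 = 555497.2 mm^4
L = 2000.0 mm
P_cr = pi^2 * E * I / L^2
= 9.8696 * 210000.0 * 555497.2 / 2000.0^2
= 287833.22 N = 287.8332 kN

287.8332 kN


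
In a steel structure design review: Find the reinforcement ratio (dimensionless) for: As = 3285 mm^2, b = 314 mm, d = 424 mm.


rho = As / (b * d)
= 3285 / (314 * 424)
= 3285 / 133136
= 0.024674 (dimensionless)

0.024674 (dimensionless)


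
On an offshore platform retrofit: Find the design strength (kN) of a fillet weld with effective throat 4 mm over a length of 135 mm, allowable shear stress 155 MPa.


Strength = throat * length * allowable stress
= 4 * 135 * 155 N
= 83700 N
= 83.7 kN

83.7 kN


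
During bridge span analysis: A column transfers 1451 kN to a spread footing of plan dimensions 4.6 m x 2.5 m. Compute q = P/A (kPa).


A = 4.6 * 2.5 = 11.5 m^2
q = P / A = 1451 / 11.5
= 126.1739 kPa

126.1739 kPa


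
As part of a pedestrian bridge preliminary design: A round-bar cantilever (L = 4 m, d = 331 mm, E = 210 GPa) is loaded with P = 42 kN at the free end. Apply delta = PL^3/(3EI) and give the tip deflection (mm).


I = pi * d^4 / 64 = pi * 331^4 / 64 = 589225961.58 mm^4
L = 4000.0 mm, P = 42000.0 N, E = 210000.0 MPa
delta = P * L^3 / (3 * E * I)
= 42000.0 * 4000.0^3 / (3 * 210000.0 * 589225961.58)
= 7.2411 mm

7.2411 mm


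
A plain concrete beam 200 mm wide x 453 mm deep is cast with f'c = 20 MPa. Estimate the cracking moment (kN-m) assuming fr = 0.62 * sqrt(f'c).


fr = 0.62 * sqrt(20) = 0.62 * 4.4721 = 2.7727 MPa
I = 200 * 453^3 / 12 = 1549327950.0 mm^4
y_t = 226.5 mm
M_cr = fr * I / y_t = 2.7727 * 1549327950.0 / 226.5 N-mm
= 18.9663 kN-m

18.9663 kN-m


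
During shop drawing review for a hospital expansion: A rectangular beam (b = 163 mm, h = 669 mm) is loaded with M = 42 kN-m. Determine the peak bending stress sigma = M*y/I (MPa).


I = b * h^3 / 12 = 163 * 669^3 / 12 = 4067098697.25 mm^4
y = h / 2 = 669 / 2 = 334.5 mm
M = 42 kN-m = 42000000.0 N-mm
sigma = M * y / I = 42000000.0 * 334.5 / 4067098697.25
= 3.45 MPa

3.45 MPa


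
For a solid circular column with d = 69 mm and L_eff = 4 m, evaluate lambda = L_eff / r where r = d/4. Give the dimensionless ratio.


Radius of gyration r = d / 4 = 69 / 4 = 17.25 mm
L_eff = 4000.0 mm
Slenderness ratio = L / r = 4000.0 / 17.25 = 231.88 (dimensionless)

231.88 (dimensionless)


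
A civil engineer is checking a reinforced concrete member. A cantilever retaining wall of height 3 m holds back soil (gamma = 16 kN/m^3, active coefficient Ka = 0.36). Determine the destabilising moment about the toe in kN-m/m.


Pa = 0.5 * Ka * gamma * H^2
= 0.5 * 0.36 * 16 * 3^2
= 25.92 kN/m
Arm = H / 3 = 3 / 3 = 1.0 m
Mo = Pa * arm = Pa * H / 3 = 25.92 * 3 / 3 = 25.92 kN-m/m

25.92 kN-m/m


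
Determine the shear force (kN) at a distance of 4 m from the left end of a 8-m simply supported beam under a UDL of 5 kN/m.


R_A = w * L / 2 = 5 * 8 / 2 = 20.0 kN
V(x) = R_A - w * x = 20.0 - 5 * 4
= 0.0 kN

0.0 kN


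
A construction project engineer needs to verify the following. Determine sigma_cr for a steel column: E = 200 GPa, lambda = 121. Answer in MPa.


sigma_cr = pi^2 * E / lambda^2
= 9.8696 * 200000.0 / 121^2
= 9.8696 * 200000.0 / 14641
= 134.8215 MPa

134.8215 MPa


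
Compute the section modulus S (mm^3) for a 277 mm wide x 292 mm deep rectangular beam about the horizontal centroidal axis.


S = b * h^2 / 6
= 277 * 292^2 / 6
= 277 * 85264 / 6
= 3936354.67 mm^3

3936354.67 mm^3


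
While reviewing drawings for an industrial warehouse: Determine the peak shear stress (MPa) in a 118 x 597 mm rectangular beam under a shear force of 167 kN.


A = b * h = 118 * 597 = 70446 mm^2
V = 167 kN = 167000.0 N
tau_max = 1.5 * V / A = 1.5 * 167000.0 / 70446
= 3.5559 MPa

3.5559 MPa


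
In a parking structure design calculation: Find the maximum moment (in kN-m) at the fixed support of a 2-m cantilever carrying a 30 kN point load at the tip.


For a cantilever with a point load at the free end:
M_max = P * L = 30 * 2 = 60 kN-m

60 kN-m


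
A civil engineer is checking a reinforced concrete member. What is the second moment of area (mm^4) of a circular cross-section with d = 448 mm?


r = d / 2 = 448 / 2 = 224.0 mm
I = pi * r^4 / 4 = pi * 224.0^4 / 4
= 1977342744.66 mm^4

1977342744.66 mm^4


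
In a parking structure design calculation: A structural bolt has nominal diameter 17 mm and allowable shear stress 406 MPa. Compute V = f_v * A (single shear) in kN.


A = pi * d^2 / 4 = pi * 17^2 / 4 = 226.9801 mm^2
V = f_v * A / 1000 = 406 * 226.9801 / 1000
= 92.1539 kN

92.1539 kN


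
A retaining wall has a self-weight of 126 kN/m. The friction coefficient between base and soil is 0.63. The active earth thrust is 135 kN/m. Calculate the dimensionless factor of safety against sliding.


Resisting force = mu * W = 0.63 * 126 = 79.38 kN/m
FOS = Resisting / Driving = 79.38 / 135
= 0.588 (dimensionless)

0.588 (dimensionless)


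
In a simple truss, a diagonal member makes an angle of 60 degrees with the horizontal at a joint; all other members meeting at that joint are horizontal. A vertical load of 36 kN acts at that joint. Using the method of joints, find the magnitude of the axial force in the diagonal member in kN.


At the joint, only the diagonal has a vertical component, so vertical equilibrium gives:
F * sin(60) = 36
F = 36 / sin(60)
= 36 / 0.866025
= 41.57 kN

41.57 kN


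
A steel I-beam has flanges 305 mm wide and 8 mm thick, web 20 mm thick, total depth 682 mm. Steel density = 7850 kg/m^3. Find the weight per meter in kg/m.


A_flanges = 2 * 305 * 8 = 4880 mm^2
A_web = (682 - 2 * 8) * 20 = 13320 mm^2
A_total = 4880 + 13320 = 18200 mm^2 = 0.018200 m^2
Weight = rho * A = 7850 * 0.018200 = 142.87 kg/m

142.87 kg/m


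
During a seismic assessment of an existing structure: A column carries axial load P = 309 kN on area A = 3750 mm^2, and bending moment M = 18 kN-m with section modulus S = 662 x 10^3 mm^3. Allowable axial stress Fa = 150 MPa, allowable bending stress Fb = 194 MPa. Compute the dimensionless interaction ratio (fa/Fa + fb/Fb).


f_a = P / A = 309000.0 / 3750 = 82.4 MPa
f_b = M / S = 18000000.0 / 662000.0 = 27.1903 MPa
Ratio = f_a / Fa + f_b / Fb
= 82.4 / 150 + 27.1903 / 194
= 0.6895 (dimensionless)

0.6895 (dimensionless)


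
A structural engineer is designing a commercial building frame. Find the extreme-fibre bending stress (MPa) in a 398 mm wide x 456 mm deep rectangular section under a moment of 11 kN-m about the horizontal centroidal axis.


I = b * h^3 / 12 = 398 * 456^3 / 12 = 3144824064.0 mm^4
y = h / 2 = 456 / 2 = 228.0 mm
M = 11 kN-m = 11000000.0 N-mm
sigma = M * y / I = 11000000.0 * 228.0 / 3144824064.0
= 0.8 MPa

0.8 MPa


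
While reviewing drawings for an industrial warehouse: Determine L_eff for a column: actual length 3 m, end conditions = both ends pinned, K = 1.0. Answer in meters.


L_eff = K * L
= 1.0 * 3
= 3.0 m

3.0 m


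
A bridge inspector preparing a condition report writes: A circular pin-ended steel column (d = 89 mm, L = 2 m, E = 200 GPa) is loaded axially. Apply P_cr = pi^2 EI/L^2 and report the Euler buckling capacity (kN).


I = pi * d^4 / 64 = 3079852.55 mm^4
L = 2000.0 mm
P_cr = pi^2 * E * I / L^2
= 9.8696 * 200000.0 * 3079852.55 / 2000.0^2
= 1519846.32 N = 1519.8463 kN

1519.8463 kN


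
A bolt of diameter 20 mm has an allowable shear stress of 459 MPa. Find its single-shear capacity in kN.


A = pi * d^2 / 4 = pi * 20^2 / 4 = 314.1593 mm^2
V = f_v * A / 1000 = 459 * 314.1593 / 1000
= 144.1991 kN

144.1991 kN


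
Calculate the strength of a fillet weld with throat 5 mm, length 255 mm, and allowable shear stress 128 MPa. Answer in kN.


Strength = throat * length * allowable stress
= 5 * 255 * 128 N
= 163200 N
= 163.2 kN

163.2 kN


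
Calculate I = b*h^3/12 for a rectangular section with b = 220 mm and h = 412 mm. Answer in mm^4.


I = b * h^3 / 12
= 220 * 412^3 / 12
= 220 * 69934528 / 12
= 1282133013.33 mm^4

1282133013.33 mm^4


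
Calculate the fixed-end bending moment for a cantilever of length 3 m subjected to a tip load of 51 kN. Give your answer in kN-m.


For a cantilever with a point load at the free end:
M_max = P * L = 51 * 3 = 153 kN-m

153 kN-m


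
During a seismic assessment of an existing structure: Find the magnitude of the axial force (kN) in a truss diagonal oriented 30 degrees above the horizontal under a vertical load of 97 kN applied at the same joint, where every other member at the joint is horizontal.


At the joint, only the diagonal has a vertical component, so vertical equilibrium gives:
F * sin(30) = 97
F = 97 / sin(30)
= 97 / 0.5
= 194.0 kN

194.0 kN


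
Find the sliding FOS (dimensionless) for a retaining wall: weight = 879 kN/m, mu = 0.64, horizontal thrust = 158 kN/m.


Resisting force = mu * W = 0.64 * 879 = 562.56 kN/m
FOS = Resisting / Driving = 562.56 / 158
= 3.5605 (dimensionless)

3.5605 (dimensionless)
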